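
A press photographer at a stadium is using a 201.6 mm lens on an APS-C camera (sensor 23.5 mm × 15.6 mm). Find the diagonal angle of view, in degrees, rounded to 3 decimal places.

8.003°

Sensor diagonal = √(23.5² + 15.6²) = √795.6100 ≈ 28.2066 mm.
Angle of view α = 2·arctan(d/2f) with d = 28.2066 mm and f = 201.6 mm.
d/2f = 0.06996; arctan(0.06996) ≈ 4.0017°, so α ≈ 8.0034°.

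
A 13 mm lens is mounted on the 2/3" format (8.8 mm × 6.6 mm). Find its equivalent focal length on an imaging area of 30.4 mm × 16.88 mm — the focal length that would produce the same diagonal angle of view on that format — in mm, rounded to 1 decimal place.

41.1 mm

Sensor diagonal = √(8.8² + 6.6²) = √121.0000 ≈ 11.0000 mm.
Sensor diagonal = √(30.4² + 16.88²) = √1209.0944 ≈ 34.7720 mm.
Equal angle of view means equal diagonal/f ratio, so f₂ = f₁ · (diagonal₂/diagonal₁) = 13 × 34.7720/11.0000.
f₂ = 13 × 3.16109 ≈ 41.094 mm.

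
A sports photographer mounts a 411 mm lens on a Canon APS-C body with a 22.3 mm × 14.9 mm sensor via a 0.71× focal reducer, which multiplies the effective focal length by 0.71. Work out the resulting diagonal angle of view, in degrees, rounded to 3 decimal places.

Effective focal length f = 411 × 0.71 = 291.81 mm.
Sensor diagonal = √(22.3² + 14.9²) = √719.3000 ≈ 26.8198 mm.
α = 2·arctan(26.820 / (2 × 291.81)) = 2·arctan(0.04595) ≈ 5.2623°.

5.262°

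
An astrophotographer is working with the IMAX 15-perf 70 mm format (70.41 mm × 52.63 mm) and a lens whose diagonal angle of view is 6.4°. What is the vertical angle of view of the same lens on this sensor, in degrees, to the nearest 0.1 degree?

Sensor diagonal = √(70.41² + 52.63²) = √7727.4850 ≈ 87.9061 mm.
From the diagonal AOV: f = 87.9061 / (2·tan(3.2°)) = 87.9061 / 0.11182 ≈ 786.1580 mm.
Vertical AOV = 2·arctan(52.63 / (2 × 786.1580)) = 2·arctan(0.03347) ≈ 3.8343°.

3.8°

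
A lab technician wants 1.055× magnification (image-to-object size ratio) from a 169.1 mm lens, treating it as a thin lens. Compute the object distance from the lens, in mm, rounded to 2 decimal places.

With m = dᵢ/dₒ and 1/f = 1/dₒ + 1/dᵢ, substituting dᵢ = m·dₒ gives 1/f = (1 + 1/m)/dₒ, hence dₒ = f·(1 + 1/m).
dₒ = 169.1 × (1 + 1/1.055) = 169.1 × 1.94787 ≈ 329.384 mm.

329.38 mm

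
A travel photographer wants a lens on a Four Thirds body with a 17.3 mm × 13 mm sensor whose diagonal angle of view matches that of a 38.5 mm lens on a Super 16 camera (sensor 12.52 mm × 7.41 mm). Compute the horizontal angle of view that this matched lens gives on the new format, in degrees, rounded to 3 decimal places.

17.179°

Sensor diagonal = √(12.52² + 7.41²) = √211.6585 ≈ 14.5485 mm.
Sensor diagonal = √(17.3² + 13²) = √468.2900 ≈ 21.6400 mm.
Equal diagonal AOV ⇒ f₂ = f₁ · 21.6400/14.5485 = 38.5 × 1.48744 ≈ 57.2665 mm.
Horizontal AOV on the new format = 2·arctan(17.3 / (2 × 57.2665)) = 2·arctan(0.15105) ≈ 17.1790°.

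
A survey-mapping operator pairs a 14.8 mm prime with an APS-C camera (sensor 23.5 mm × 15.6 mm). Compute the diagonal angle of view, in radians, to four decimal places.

Sensor diagonal = √(23.5² + 15.6²) = √795.6100 ≈ 28.2066 mm.
Angle of view α = 2·arctan(d/2f) with d = 28.2066 mm and f = 14.8 mm.
d/2f = 0.95292; arctan(0.95292) ≈ 0.7613 rad, so α ≈ 1.5226 rad.

1.5226 rad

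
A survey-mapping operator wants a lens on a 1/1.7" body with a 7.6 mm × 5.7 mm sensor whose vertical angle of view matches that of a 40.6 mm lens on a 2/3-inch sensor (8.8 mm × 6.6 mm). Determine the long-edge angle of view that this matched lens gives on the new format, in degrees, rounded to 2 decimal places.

12.37°

Equal vertical AOV ⇒ f₂ = f₁ · 5.7/6.6 = 40.6 × 0.86364 ≈ 35.0636 mm.
Long-edge AOV on the new format = 2·arctan(7.6 / (2 × 35.0636)) = 2·arctan(0.10837) ≈ 12.3705°.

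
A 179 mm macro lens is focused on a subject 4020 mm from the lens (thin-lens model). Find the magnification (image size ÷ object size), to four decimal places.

0.0466×

Thin lens: 1/f = 1/dₒ + 1/dᵢ → 1/dᵢ = 1/179 − 1/4020 = 0.0053378 mm⁻¹, so dᵢ ≈ 187.3418 mm.
Magnification m = dᵢ/dₒ = 187.3418/4020 ≈ 0.04660.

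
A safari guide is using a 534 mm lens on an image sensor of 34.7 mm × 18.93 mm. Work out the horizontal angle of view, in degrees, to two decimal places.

3.72°

Angle of view α = 2·arctan(w/2f) with w = 34.7 mm and f = 534 mm.
w/2f = 0.03249; arctan(0.03249) ≈ 1.8609°, so α ≈ 3.7218°.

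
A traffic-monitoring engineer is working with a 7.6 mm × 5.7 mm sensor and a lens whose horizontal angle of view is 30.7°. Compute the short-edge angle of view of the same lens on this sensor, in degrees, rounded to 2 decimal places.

23.27°

From the horizontal AOV: f = 7.6 / (2·tan(15.35°)) = 7.6 / 0.54901 ≈ 13.8430 mm.
Short-edge AOV = 2·arctan(5.7 / (2 × 13.8430)) = 2·arctan(0.20588) ≈ 23.2671°.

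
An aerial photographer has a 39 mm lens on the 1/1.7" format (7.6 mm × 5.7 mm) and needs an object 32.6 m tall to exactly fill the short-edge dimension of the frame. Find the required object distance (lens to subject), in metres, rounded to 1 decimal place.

W: 32.6 m = 32600 mm.
Magnification m = h/W = dᵢ/dₒ; combined with 1/f = 1/dₒ + 1/dᵢ this gives dₒ = f·(1 + W/h).
dₒ = 39 mm × (1 + 32600/5.7) = 39 × 5720.2982 ≈ 223091.632 mm = 223.092 m.

223.1 m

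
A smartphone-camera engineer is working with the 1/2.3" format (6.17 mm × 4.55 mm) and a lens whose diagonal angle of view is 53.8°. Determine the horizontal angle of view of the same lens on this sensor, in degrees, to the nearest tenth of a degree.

Sensor diagonal = √(6.17² + 4.55²) = √58.7714 ≈ 7.6663 mm.
From the diagonal AOV: f = 7.6663 / (2·tan(26.9°)) = 7.6663 / 1.01466 ≈ 7.5555 mm.
Horizontal AOV = 2·arctan(6.17 / (2 × 7.5555)) = 2·arctan(0.40831) ≈ 44.4215°.

44.4°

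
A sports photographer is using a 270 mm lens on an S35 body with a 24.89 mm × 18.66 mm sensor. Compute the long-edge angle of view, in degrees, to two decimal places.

5.28°

Angle of view α = 2·arctan(w/2f) with w = 24.89 mm and f = 270 mm.
w/2f = 0.04609; arctan(0.04609) ≈ 2.6390°, so α ≈ 5.2781°.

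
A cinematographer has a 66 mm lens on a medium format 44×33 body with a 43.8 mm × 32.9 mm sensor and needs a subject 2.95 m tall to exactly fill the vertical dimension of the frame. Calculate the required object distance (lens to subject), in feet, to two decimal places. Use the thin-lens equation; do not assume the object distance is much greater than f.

19.63 ft

W: 2.95 m = 2950 mm.
Magnification m = h/W = dᵢ/dₒ; combined with 1/f = 1/dₒ + 1/dᵢ this gives dₒ = f·(1 + W/h).
dₒ = 66 mm × (1 + 2950/32.9) = 66 × 90.6657 ≈ 5983.933 mm = 5983.933/304.8 ft = 19.6323 ft.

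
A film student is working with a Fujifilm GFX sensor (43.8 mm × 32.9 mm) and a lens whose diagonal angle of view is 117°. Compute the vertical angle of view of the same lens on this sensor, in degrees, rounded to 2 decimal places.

88.85°

Sensor diagonal = √(43.8² + 32.9²) = √3000.8500 ≈ 54.7800 mm.
From the diagonal AOV: f = 54.7800 / (2·tan(58.5°)) = 54.7800 / 3.26370 ≈ 16.7846 mm.
Vertical AOV = 2·arctan(32.9 / (2 × 16.7846)) = 2·arctan(0.98006) ≈ 88.8463°.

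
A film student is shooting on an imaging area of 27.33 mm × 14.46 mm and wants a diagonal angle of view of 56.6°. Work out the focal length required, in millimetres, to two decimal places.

Sensor diagonal = √(27.33² + 14.46²) = √956.0205 ≈ 30.9196 mm.
From α = 2·arctan(d/2f) we get f = d / (2·tan(α/2)).
With d = 30.9196 mm and α/2 = 28.3°, tan(α/2) ≈ 0.53844, so f ≈ 30.9196 / 1.07689 ≈ 28.7119 mm.

28.71 mm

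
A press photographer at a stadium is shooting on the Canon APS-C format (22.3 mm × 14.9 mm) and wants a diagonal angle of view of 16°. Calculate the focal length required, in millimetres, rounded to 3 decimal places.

95.416 mm

Sensor diagonal = √(22.3² + 14.9²) = √719.3000 ≈ 26.8198 mm.
From α = 2·arctan(d/2f) we get f = d / (2·tan(α/2)).
With d = 26.8198 mm and α/2 = 8°, tan(α/2) ≈ 0.14054, so f ≈ 26.8198 / 0.28108 ≈ 95.4163 mm.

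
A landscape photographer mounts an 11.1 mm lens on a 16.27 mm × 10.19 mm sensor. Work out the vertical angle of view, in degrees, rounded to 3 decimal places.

49.311°

Angle of view α = 2·arctan(h/2f) with h = 10.19 mm and f = 11.1 mm.
h/2f = 0.45901; arctan(0.45901) ≈ 24.6555°, so α ≈ 49.3111°.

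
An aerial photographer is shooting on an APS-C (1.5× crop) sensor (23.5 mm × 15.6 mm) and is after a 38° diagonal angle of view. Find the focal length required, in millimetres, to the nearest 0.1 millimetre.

Sensor diagonal = √(23.5² + 15.6²) = √795.6100 ≈ 28.2066 mm.
From α = 2·arctan(d/2f) we get f = d / (2·tan(α/2)).
With d = 28.2066 mm and α/2 = 19°, tan(α/2) ≈ 0.34433, so f ≈ 28.2066 / 0.68866 ≈ 40.9589 mm.

41.0 mm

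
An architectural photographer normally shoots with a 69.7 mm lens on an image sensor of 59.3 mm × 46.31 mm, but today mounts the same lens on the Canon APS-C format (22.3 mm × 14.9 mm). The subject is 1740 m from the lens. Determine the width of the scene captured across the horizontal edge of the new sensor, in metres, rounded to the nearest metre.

The focal length stays 69.7 mm; the relevant sensor dimension is now w = 22.3 mm. Object distance dₒ = 1740 m = 1.74e+06 mm.
Thin-lens field width W = w·(dₒ − f)/f = 22.3 × (1.74e+06 − 69.7)/69.7 ≈ 556677.843 mm = 556.678 m.

557 m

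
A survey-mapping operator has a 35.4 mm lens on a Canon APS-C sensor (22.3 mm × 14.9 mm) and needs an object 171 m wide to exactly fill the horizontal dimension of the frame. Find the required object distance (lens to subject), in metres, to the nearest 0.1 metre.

W: 171 m = 171000 mm.
Magnification m = w/W = dᵢ/dₒ; combined with 1/f = 1/dₒ + 1/dᵢ this gives dₒ = f·(1 + W/w).
dₒ = 35.4 mm × (1 + 171000/22.3) = 35.4 × 7669.1614 ≈ 271488.315 mm = 271.488 m.

271.5 m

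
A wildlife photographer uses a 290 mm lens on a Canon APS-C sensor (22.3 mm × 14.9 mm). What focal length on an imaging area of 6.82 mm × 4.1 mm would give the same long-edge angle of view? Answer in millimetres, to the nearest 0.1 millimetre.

88.7 mm

Equal angle of view means equal width/f ratio, so f₂ = f₁ · (width₂/width₁) = 290 × 6.82/22.3.
f₂ = 290 × 0.30583 ≈ 88.691 mm.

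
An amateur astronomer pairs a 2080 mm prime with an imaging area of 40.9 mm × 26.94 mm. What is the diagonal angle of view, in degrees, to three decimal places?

1.349°

Sensor diagonal = √(40.9² + 26.94²) = √2398.5736 ≈ 48.9752 mm.
Angle of view α = 2·arctan(d/2f) with d = 48.9752 mm and f = 2080 mm.
d/2f = 0.01177; arctan(0.01177) ≈ 0.6745°, so α ≈ 1.3490°.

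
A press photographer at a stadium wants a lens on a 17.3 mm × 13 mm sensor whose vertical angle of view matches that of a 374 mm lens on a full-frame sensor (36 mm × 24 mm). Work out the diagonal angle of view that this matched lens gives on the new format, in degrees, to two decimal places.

6.11°

Equal vertical AOV ⇒ f₂ = f₁ · 13/24 = 374 × 0.54167 ≈ 202.5833 mm.
Sensor diagonal = √(17.3² + 13²) = √468.2900 ≈ 21.6400 mm.
Diagonal AOV on the new format = 2·arctan(21.6400 / (2 × 202.5833)) = 2·arctan(0.05341) ≈ 6.1145°.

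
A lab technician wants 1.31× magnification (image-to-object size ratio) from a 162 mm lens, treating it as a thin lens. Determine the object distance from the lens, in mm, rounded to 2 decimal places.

285.66 mm

With m = dᵢ/dₒ and 1/f = 1/dₒ + 1/dᵢ, substituting dᵢ = m·dₒ gives 1/f = (1 + 1/m)/dₒ, hence dₒ = f·(1 + 1/m).
dₒ = 162 × (1 + 1/1.31) = 162 × 1.76336 ≈ 285.664 mm.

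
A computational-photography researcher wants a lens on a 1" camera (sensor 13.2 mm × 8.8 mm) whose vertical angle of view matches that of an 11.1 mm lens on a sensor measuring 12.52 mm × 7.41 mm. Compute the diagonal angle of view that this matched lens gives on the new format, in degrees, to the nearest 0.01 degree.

Equal vertical AOV ⇒ f₂ = f₁ · 8.8/7.41 = 11.1 × 1.18758 ≈ 13.1822 mm.
Sensor diagonal = √(13.2² + 8.8²) = √251.6800 ≈ 15.8644 mm.
Diagonal AOV on the new format = 2·arctan(15.8644 / (2 × 13.1822)) = 2·arctan(0.60174) ≈ 62.0738°.

62.07°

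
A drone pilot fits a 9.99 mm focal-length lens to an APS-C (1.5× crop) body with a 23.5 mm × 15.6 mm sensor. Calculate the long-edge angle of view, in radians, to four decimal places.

1.7324 rad

Angle of view α = 2·arctan(w/2f) with w = 23.5 mm and f = 9.99 mm.
w/2f = 1.17618; arctan(1.17618) ≈ 0.8662 rad, so α ≈ 1.7324 rad.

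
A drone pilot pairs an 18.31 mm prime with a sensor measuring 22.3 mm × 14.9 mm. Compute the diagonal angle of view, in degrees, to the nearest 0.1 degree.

Sensor diagonal = √(22.3² + 14.9²) = √719.3000 ≈ 26.8198 mm.
Angle of view α = 2·arctan(d/2f) with d = 26.8198 mm and f = 18.31 mm.
d/2f = 0.73238; arctan(0.73238) ≈ 36.2183°, so α ≈ 72.4366°.

72.4°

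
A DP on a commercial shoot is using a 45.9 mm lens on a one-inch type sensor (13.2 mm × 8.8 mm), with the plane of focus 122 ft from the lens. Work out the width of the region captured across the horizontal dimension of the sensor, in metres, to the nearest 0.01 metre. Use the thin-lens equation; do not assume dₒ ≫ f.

10.68 m

dₒ: 122 ft × 304.8 mm/ft = 37185.60 mm.
Similar triangles through the lens centre give W/dₒ = w/dᵢ; with 1/f = 1/dₒ + 1/dᵢ this gives W = w·(dₒ − f)/f.
W = 13.2 mm × (37185.6 − 45.9) / 45.9 = 13.2 × 809.1438 ≈ 10680.698 mm = 10.6807 m.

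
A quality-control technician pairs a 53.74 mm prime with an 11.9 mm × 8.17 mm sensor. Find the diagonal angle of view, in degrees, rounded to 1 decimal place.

15.3°

Sensor diagonal = √(11.9² + 8.17²) = √208.3589 ≈ 14.4346 mm.
Angle of view α = 2·arctan(d/2f) with d = 14.4346 mm and f = 53.74 mm.
d/2f = 0.13430; arctan(0.13430) ≈ 7.6491°, so α ≈ 15.2982°.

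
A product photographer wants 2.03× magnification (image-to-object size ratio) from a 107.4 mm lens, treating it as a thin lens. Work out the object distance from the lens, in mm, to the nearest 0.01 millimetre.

160.31 mm

With m = dᵢ/dₒ and 1/f = 1/dₒ + 1/dᵢ, substituting dᵢ = m·dₒ gives 1/f = (1 + 1/m)/dₒ, hence dₒ = f·(1 + 1/m).
dₒ = 107.4 × (1 + 1/2.03) = 107.4 × 1.49261 ≈ 160.306 mm.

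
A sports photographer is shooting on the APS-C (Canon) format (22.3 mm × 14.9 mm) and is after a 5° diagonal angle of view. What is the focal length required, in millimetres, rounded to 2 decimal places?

Sensor diagonal = √(22.3² + 14.9²) = √719.3000 ≈ 26.8198 mm.
From α = 2·arctan(d/2f) we get f = d / (2·tan(α/2)).
With d = 26.8198 mm and α/2 = 2.5°, tan(α/2) ≈ 0.04366, so f ≈ 26.8198 / 0.08732 ≈ 307.1368 mm.

307.14 mm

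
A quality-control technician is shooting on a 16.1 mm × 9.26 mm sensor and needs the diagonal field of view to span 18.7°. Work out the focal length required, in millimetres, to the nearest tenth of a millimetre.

56.4 mm

Sensor diagonal = √(16.1² + 9.26²) = √344.9576 ≈ 18.5730 mm.
From α = 2·arctan(d/2f) we get f = d / (2·tan(α/2)).
With d = 18.5730 mm and α/2 = 9.35°, tan(α/2) ≈ 0.16465, so f ≈ 18.5730 / 0.32930 ≈ 56.4007 mm.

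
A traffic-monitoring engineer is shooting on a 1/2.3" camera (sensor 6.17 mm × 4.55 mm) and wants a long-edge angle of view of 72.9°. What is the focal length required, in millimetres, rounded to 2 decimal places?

From α = 2·arctan(w/2f) we get f = w / (2·tan(α/2)).
With w = 6.17 mm and α/2 = 36.45°, tan(α/2) ≈ 0.73861, so f ≈ 6.17 / 1.47722 ≈ 4.1768 mm.

4.18 mm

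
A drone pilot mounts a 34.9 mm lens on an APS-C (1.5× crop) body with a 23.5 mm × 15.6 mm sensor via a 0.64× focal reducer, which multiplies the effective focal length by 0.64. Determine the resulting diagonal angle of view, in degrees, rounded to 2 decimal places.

Effective focal length f = 34.9 × 0.64 = 22.336 mm.
Sensor diagonal = √(23.5² + 15.6²) = √795.6100 ≈ 28.2066 mm.
α = 2·arctan(28.207 / (2 × 22.336)) = 2·arctan(0.63141) ≈ 64.5378°.

64.54°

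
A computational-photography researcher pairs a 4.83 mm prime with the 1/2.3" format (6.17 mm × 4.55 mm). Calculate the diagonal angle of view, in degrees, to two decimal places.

Sensor diagonal = √(6.17² + 4.55²) = √58.7714 ≈ 7.6663 mm.
Angle of view α = 2·arctan(d/2f) with d = 7.6663 mm and f = 4.83 mm.
d/2f = 0.79361; arctan(0.79361) ≈ 38.4358°, so α ≈ 76.8716°.

76.87°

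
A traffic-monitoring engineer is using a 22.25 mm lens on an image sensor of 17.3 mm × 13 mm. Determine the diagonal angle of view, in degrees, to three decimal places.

51.867°

Sensor diagonal = √(17.3² + 13²) = √468.2900 ≈ 21.6400 mm.
Angle of view α = 2·arctan(d/2f) with d = 21.6400 mm and f = 22.25 mm.
d/2f = 0.48629; arctan(0.48629) ≈ 25.9333°, so α ≈ 51.8666°.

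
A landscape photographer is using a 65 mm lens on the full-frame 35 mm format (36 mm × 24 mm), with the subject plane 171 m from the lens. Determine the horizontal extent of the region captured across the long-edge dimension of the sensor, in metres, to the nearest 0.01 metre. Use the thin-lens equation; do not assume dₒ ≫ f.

dₒ: 171 m = 171000 mm.
Similar triangles through the lens centre give W/dₒ = w/dᵢ; with 1/f = 1/dₒ + 1/dᵢ this gives W = w·(dₒ − f)/f.
W = 36 mm × (171000 − 65) / 65 = 36 × 2629.7692 ≈ 94671.692 mm = 94.6717 m.

94.67 m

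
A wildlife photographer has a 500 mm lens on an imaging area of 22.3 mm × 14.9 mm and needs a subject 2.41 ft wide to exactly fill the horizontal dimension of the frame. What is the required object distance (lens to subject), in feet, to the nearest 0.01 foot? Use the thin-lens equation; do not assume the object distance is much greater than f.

W: 2.41 ft × 304.8 mm/ft = 734.57 mm.
Magnification m = w/W = dᵢ/dₒ; combined with 1/f = 1/dₒ + 1/dᵢ this gives dₒ = f·(1 + W/w).
dₒ = 500 mm × (1 + 734.568/22.3) = 500 × 33.9403 ≈ 16970.134 mm = 16970.134/304.8 ft = 55.6763 ft.

55.68 ft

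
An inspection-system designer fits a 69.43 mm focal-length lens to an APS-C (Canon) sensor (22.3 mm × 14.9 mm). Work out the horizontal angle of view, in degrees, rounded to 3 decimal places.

Angle of view α = 2·arctan(w/2f) with w = 22.3 mm and f = 69.43 mm.
w/2f = 0.16059; arctan(0.16059) ≈ 9.1234°, so α ≈ 18.2468°.

18.247°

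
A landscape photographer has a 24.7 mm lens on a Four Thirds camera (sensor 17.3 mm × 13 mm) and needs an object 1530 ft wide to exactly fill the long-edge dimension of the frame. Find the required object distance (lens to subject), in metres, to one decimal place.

665.8 m

W: 1530 ft × 304.8 mm/ft = 466343.99 mm.
Magnification m = w/W = dᵢ/dₒ; combined with 1/f = 1/dₒ + 1/dᵢ this gives dₒ = f·(1 + W/w).
dₒ = 24.7 mm × (1 + 466344/17.3) = 24.7 × 26957.2997 ≈ 665845.303 mm = 665.845 m.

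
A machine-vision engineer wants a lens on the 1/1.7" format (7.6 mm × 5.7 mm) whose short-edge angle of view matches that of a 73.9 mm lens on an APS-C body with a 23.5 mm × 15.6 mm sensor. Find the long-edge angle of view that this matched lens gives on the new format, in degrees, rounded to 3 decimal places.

Equal short-edge AOV ⇒ f₂ = f₁ · 5.7/15.6 = 73.9 × 0.36538 ≈ 27.0019 mm.
Long-edge AOV on the new format = 2·arctan(7.6 / (2 × 27.0019)) = 2·arctan(0.14073) ≈ 16.0213°.

16.021°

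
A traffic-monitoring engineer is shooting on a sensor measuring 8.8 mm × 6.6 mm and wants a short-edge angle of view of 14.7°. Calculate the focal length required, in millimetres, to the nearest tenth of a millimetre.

25.6 mm

From α = 2·arctan(h/2f) we get f = h / (2·tan(α/2)).
With h = 6.6 mm and α/2 = 7.35°, tan(α/2) ≈ 0.12899, so f ≈ 6.6 / 0.25798 ≈ 25.5834 mm.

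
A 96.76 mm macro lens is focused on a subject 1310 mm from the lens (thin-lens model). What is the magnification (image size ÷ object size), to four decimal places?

Thin lens: 1/f = 1/dₒ + 1/dᵢ → 1/dᵢ = 1/96.76 − 1/1310 = 0.0095715 mm⁻¹, so dᵢ ≈ 104.4769 mm.
Magnification m = dᵢ/dₒ = 104.4769/1310 ≈ 0.07975.

0.0798×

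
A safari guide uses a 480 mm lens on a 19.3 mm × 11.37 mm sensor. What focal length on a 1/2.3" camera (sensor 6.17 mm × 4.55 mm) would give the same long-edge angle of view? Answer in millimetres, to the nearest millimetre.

153 mm

Equal angle of view means equal width/f ratio, so f₂ = f₁ · (width₂/width₁) = 480 × 6.17/19.3.
f₂ = 480 × 0.31969 ≈ 153.451 mm.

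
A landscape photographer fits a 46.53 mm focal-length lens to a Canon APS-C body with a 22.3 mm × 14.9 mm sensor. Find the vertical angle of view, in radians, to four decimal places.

0.3175 rad

Angle of view α = 2·arctan(h/2f) with h = 14.9 mm and f = 46.53 mm.
h/2f = 0.16011; arctan(0.16011) ≈ 0.1588 rad, so α ≈ 0.3175 rad.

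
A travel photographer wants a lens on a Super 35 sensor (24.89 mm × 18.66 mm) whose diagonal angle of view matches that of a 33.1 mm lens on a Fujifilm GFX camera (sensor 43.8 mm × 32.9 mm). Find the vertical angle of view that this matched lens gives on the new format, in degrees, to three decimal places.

Sensor diagonal = √(43.8² + 32.9²) = √3000.8500 ≈ 54.7800 mm.
Sensor diagonal = √(24.89² + 18.66²) = √967.7077 ≈ 31.1080 mm.
Equal diagonal AOV ⇒ f₂ = f₁ · 31.1080/54.7800 = 33.1 × 0.56787 ≈ 18.7965 mm.
Vertical AOV on the new format = 2·arctan(18.66 / (2 × 18.7965)) = 2·arctan(0.49637) ≈ 52.7967°.

52.797°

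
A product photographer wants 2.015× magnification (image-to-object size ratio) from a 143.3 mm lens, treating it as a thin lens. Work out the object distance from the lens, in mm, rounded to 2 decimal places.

With m = dᵢ/dₒ and 1/f = 1/dₒ + 1/dᵢ, substituting dᵢ = m·dₒ gives 1/f = (1 + 1/m)/dₒ, hence dₒ = f·(1 + 1/m).
dₒ = 143.3 × (1 + 1/2.015) = 143.3 × 1.49628 ≈ 214.417 mm.

214.42 mm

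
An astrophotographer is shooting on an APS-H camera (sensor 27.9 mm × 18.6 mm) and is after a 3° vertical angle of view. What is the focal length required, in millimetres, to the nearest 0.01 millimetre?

355.15 mm

From α = 2·arctan(h/2f) we get f = h / (2·tan(α/2)).
With h = 18.6 mm and α/2 = 1.5°, tan(α/2) ≈ 0.02619, so f ≈ 18.6 / 0.05237 ≈ 355.1527 mm.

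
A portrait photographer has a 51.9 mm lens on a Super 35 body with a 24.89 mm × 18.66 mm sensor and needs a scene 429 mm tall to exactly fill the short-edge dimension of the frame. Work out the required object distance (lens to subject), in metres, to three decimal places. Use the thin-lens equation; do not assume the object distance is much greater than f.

1.245 m

Magnification m = h/W = dᵢ/dₒ; combined with 1/f = 1/dₒ + 1/dᵢ this gives dₒ = f·(1 + W/h).
dₒ = 51.9 mm × (1 + 429/18.66) = 51.9 × 23.9904 ≈ 1245.099 mm = 1.2451 m.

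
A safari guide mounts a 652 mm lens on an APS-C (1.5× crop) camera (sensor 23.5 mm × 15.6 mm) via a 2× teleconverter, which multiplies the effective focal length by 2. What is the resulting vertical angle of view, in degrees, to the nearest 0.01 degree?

0.69°

Effective focal length f = 652 × 2 = 1304 mm.
α = 2·arctan(15.6 / (2 × 1304)) = 2·arctan(0.00598) ≈ 0.6854°.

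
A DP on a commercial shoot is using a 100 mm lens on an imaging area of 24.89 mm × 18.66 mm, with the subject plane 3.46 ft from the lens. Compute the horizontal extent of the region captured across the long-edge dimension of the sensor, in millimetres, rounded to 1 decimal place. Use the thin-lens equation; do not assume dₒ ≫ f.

237.6 mm

dₒ: 3.46 ft × 304.8 mm/ft = 1054.61 mm.
Similar triangles through the lens centre give W/dₒ = w/dᵢ; with 1/f = 1/dₒ + 1/dᵢ this gives W = w·(dₒ − f)/f.
W = 24.89 mm × (1054.61 − 100) / 100 = 24.89 × 9.5461 ≈ 237.602 mm.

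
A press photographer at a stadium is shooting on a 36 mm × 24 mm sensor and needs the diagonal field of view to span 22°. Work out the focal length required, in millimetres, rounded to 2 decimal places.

Sensor diagonal = √(36² + 24²) = √1872.0000 ≈ 43.2666 mm.
From α = 2·arctan(d/2f) we get f = d / (2·tan(α/2)).
With d = 43.2666 mm and α/2 = 11°, tan(α/2) ≈ 0.19438, so f ≈ 43.2666 / 0.38876 ≈ 111.2937 mm.

111.29 mm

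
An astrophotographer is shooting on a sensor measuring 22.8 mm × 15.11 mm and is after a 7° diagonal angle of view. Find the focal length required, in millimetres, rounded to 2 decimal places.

223.60 mm

Sensor diagonal = √(22.8² + 15.11²) = √748.1521 ≈ 27.3524 mm.
From α = 2·arctan(d/2f) we get f = d / (2·tan(α/2)).
With d = 27.3524 mm and α/2 = 3.5°, tan(α/2) ≈ 0.06116, so f ≈ 27.3524 / 0.12233 ≈ 223.6036 mm.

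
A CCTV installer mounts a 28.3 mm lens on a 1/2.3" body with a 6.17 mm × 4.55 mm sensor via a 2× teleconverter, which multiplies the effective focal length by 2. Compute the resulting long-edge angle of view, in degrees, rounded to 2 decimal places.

6.24°

Effective focal length f = 28.3 × 2 = 56.6 mm.
α = 2·arctan(6.17 / (2 × 56.6)) = 2·arctan(0.05451) ≈ 6.2397°.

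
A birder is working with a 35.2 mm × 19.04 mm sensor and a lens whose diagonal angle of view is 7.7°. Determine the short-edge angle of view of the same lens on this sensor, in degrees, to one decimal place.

3.7°

Sensor diagonal = √(35.2² + 19.04²) = √1601.5616 ≈ 40.0195 mm.
From the diagonal AOV: f = 40.0195 / (2·tan(3.85°)) = 40.0195 / 0.13459 ≈ 297.3373 mm.
Short-edge AOV = 2·arctan(19.04 / (2 × 297.3373)) = 2·arctan(0.03202) ≈ 3.6677°.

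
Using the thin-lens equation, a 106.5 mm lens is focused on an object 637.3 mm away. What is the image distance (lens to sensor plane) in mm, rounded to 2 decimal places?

1/dᵢ = 1/f − 1/dₒ = 1/106.5 − 1/637.3 = 0.0078206 mm⁻¹.
dᵢ = 1/0.0078206 ≈ 127.8682 mm.

127.87 mm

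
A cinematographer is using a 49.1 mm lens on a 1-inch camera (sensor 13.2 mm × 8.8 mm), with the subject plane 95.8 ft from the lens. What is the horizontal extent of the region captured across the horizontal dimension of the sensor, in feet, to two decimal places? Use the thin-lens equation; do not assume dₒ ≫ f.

25.71 ft

dₒ: 95.8 ft × 304.8 mm/ft = 29199.84 mm.
Similar triangles through the lens centre give W/dₒ = w/dᵢ; with 1/f = 1/dₒ + 1/dᵢ this gives W = w·(dₒ − f)/f.
W = 13.2 mm × (29199.8 − 49.1) / 49.1 = 13.2 × 593.7014 ≈ 7836.859 mm = 7836.859/304.8 ft = 25.7115 ft.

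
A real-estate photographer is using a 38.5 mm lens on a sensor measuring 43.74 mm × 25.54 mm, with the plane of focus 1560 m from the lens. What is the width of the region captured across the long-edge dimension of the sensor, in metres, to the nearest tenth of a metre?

1772.3 m

dₒ: 1560 m = 1.56e+06 mm.
Similar triangles through the lens centre give W/dₒ = w/dᵢ; with 1/f = 1/dₒ + 1/dᵢ this gives W = w·(dₒ − f)/f.
W = 43.74 mm × (1.56e+06 − 38.5) / 38.5 = 43.74 × 40518.4805 ≈ 1772278.338 mm = 1772.28 m.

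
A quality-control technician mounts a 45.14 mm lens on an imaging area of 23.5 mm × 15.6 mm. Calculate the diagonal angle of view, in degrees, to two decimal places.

Sensor diagonal = √(23.5² + 15.6²) = √795.6100 ≈ 28.2066 mm.
Angle of view α = 2·arctan(d/2f) with d = 28.2066 mm and f = 45.14 mm.
d/2f = 0.31243; arctan(0.31243) ≈ 17.3506°, so α ≈ 34.7012°.

34.70°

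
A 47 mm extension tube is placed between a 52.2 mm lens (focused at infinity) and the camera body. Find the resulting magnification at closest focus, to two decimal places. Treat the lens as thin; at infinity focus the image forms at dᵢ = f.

The tube moves the image plane from f to f + e, so dᵢ = 52.2 + 47 = 99.2 mm. Focus is achieved when 1/f = 1/dₒ + 1/dᵢ, giving dₒ = 1/(1/f − 1/(f+e)).
Magnification m = dᵢ/dₒ = (f+e)·(1/f − 1/(f+e)) = e/f = 47/52.2 ≈ 0.9004.

0.90×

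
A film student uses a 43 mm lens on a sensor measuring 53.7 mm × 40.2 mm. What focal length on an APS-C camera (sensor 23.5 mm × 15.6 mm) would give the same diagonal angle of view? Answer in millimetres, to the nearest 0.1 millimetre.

Sensor diagonal = √(53.7² + 40.2²) = √4499.7300 ≈ 67.0800 mm.
Sensor diagonal = √(23.5² + 15.6²) = √795.6100 ≈ 28.2066 mm.
Equal angle of view means equal diagonal/f ratio, so f₂ = f₁ · (diagonal₂/diagonal₁) = 43 × 28.2066/67.0800.
f₂ = 43 × 0.42049 ≈ 18.081 mm.

18.1 mm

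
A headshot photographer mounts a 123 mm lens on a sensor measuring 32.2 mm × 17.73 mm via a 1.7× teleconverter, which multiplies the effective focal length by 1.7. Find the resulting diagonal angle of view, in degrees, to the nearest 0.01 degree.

10.05°

Effective focal length f = 123 × 1.7 = 209.1 mm.
Sensor diagonal = √(32.2² + 17.73²) = √1351.1929 ≈ 36.7586 mm.
α = 2·arctan(36.759 / (2 × 209.1)) = 2·arctan(0.08790) ≈ 10.0464°.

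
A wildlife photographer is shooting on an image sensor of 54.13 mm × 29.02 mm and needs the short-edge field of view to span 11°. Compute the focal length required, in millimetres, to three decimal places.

150.692 mm

From α = 2·arctan(h/2f) we get f = h / (2·tan(α/2)).
With h = 29.02 mm and α/2 = 5.5°, tan(α/2) ≈ 0.09629, so f ≈ 29.02 / 0.19258 ≈ 150.6921 mm.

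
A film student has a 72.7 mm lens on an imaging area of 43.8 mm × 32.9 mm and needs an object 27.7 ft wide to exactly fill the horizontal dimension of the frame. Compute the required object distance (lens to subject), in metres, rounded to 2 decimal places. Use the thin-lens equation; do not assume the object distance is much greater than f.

W: 27.7 ft × 304.8 mm/ft = 8442.96 mm.
Magnification m = w/W = dᵢ/dₒ; combined with 1/f = 1/dₒ + 1/dᵢ this gives dₒ = f·(1 + W/w).
dₒ = 72.7 mm × (1 + 8442.96/43.8) = 72.7 × 193.7616 ≈ 14086.471 mm = 14.0865 m.

14.09 m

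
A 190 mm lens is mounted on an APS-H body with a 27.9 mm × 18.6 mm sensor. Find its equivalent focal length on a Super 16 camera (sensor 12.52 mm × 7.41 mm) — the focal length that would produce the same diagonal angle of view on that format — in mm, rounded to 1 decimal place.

Sensor diagonal = √(27.9² + 18.6²) = √1124.3700 ≈ 33.5316 mm.
Sensor diagonal = √(12.52² + 7.41²) = √211.6585 ≈ 14.5485 mm.
Equal angle of view means equal diagonal/f ratio, so f₂ = f₁ · (diagonal₂/diagonal₁) = 190 × 14.5485/33.5316.
f₂ = 190 × 0.43387 ≈ 82.436 mm.

82.4 mm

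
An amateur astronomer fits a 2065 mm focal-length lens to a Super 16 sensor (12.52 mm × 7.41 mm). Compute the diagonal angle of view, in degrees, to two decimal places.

0.40°

Sensor diagonal = √(12.52² + 7.41²) = √211.6585 ≈ 14.5485 mm.
Angle of view α = 2·arctan(d/2f) with d = 14.5485 mm and f = 2065 mm.
d/2f = 0.00352; arctan(0.00352) ≈ 0.2018°, so α ≈ 0.4037°.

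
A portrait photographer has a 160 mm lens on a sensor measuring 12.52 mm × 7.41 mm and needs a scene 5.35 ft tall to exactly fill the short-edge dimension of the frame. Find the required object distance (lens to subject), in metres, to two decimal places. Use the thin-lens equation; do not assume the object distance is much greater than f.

W: 5.35 ft × 304.8 mm/ft = 1630.68 mm.
Magnification m = h/W = dᵢ/dₒ; combined with 1/f = 1/dₒ + 1/dᵢ this gives dₒ = f·(1 + W/h).
dₒ = 160 mm × (1 + 1630.68/7.41) = 160 × 221.0648 ≈ 35370.363 mm = 35.3704 m.

35.37 m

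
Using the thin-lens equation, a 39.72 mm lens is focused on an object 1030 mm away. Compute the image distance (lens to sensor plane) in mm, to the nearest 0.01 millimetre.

1/dᵢ = 1/f − 1/dₒ = 1/39.72 − 1/1030 = 0.0242054 mm⁻¹.
dᵢ = 1/0.0242054 ≈ 41.3132 mm.

41.31 mm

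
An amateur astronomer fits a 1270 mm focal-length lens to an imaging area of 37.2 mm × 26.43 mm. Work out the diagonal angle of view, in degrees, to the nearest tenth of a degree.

2.1°

Sensor diagonal = √(37.2² + 26.43²) = √2082.3849 ≈ 45.6332 mm.
Angle of view α = 2·arctan(d/2f) with d = 45.6332 mm and f = 1270 mm.
d/2f = 0.01797; arctan(0.01797) ≈ 1.0293°, so α ≈ 2.0585°.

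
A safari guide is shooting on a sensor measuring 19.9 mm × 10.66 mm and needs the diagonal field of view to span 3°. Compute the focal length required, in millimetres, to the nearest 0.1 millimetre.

431.1 mm

Sensor diagonal = √(19.9² + 10.66²) = √509.6456 ≈ 22.5753 mm.
From α = 2·arctan(d/2f) we get f = d / (2·tan(α/2)).
With d = 22.5753 mm and α/2 = 1.5°, tan(α/2) ≈ 0.02619, so f ≈ 22.5753 / 0.05237 ≈ 431.0586 mm.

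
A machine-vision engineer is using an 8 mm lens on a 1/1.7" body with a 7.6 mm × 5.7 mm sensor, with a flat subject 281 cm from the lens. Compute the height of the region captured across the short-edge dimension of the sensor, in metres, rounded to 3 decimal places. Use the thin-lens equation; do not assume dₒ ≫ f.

1.996 m

dₒ: 281 cm = 2810 mm.
Similar triangles through the lens centre give W/dₒ = h/dᵢ; with 1/f = 1/dₒ + 1/dᵢ this gives W = h·(dₒ − f)/f.
W = 5.7 mm × (2810 − 8) / 8 = 5.7 × 350.2500 ≈ 1996.425 mm = 1.99642 m.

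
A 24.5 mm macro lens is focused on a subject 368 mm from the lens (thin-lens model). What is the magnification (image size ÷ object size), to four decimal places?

0.0713×

Thin lens: 1/f = 1/dₒ + 1/dᵢ → 1/dᵢ = 1/24.5 − 1/368 = 0.0380989 mm⁻¹, so dᵢ ≈ 26.2475 mm.
Magnification m = dᵢ/dₒ = 26.2475/368 ≈ 0.07132.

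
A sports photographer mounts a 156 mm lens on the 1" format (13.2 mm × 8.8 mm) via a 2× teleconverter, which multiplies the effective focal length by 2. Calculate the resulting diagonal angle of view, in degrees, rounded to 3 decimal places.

Effective focal length f = 156 × 2 = 312 mm.
Sensor diagonal = √(13.2² + 8.8²) = √251.6800 ≈ 15.8644 mm.
α = 2·arctan(15.864 / (2 × 312)) = 2·arctan(0.02542) ≈ 2.9127°.

2.913°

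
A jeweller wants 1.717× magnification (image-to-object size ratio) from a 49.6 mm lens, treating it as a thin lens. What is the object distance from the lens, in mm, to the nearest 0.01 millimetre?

With m = dᵢ/dₒ and 1/f = 1/dₒ + 1/dᵢ, substituting dᵢ = m·dₒ gives 1/f = (1 + 1/m)/dₒ, hence dₒ = f·(1 + 1/m).
dₒ = 49.6 × (1 + 1/1.717) = 49.6 × 1.58241 ≈ 78.488 mm.

78.49 mm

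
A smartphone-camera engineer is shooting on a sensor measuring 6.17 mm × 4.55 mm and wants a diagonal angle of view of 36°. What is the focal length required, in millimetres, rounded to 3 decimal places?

Sensor diagonal = √(6.17² + 4.55²) = √58.7714 ≈ 7.6663 mm.
From α = 2·arctan(d/2f) we get f = d / (2·tan(α/2)).
With d = 7.6663 mm and α/2 = 18°, tan(α/2) ≈ 0.32492, so f ≈ 7.6663 / 0.64984 ≈ 11.7971 mm.

11.797 mm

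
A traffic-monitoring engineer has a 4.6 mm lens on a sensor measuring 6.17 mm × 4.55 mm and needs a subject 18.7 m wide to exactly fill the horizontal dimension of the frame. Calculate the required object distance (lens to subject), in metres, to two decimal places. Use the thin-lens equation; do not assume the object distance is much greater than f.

W: 18.7 m = 18700 mm.
Magnification m = w/W = dᵢ/dₒ; combined with 1/f = 1/dₒ + 1/dᵢ this gives dₒ = f·(1 + W/w).
dₒ = 4.6 mm × (1 + 18700/6.17) = 4.6 × 3031.7942 ≈ 13946.253 mm = 13.9463 m.

13.95 m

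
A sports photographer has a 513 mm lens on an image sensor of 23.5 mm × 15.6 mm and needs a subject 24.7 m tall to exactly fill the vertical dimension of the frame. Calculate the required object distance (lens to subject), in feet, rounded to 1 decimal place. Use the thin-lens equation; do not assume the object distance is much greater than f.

W: 24.7 m = 24700 mm.
Magnification m = h/W = dᵢ/dₒ; combined with 1/f = 1/dₒ + 1/dᵢ this gives dₒ = f·(1 + W/h).
dₒ = 513 mm × (1 + 24700/15.6) = 513 × 1584.3333 ≈ 812763.000 mm = 812763.000/304.8 ft = 2666.55 ft.

2666.5 ft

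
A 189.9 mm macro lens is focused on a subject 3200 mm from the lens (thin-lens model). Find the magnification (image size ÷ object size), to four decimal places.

Thin lens: 1/f = 1/dₒ + 1/dᵢ → 1/dᵢ = 1/189.9 − 1/3200 = 0.0049534 mm⁻¹, so dᵢ ≈ 201.8803 mm.
Magnification m = dᵢ/dₒ = 201.8803/3200 ≈ 0.06309.

0.0631×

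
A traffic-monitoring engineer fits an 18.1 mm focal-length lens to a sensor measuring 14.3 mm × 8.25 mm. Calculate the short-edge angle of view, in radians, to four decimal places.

0.4481 rad

Angle of view α = 2·arctan(h/2f) with h = 8.25 mm and f = 18.1 mm.
h/2f = 0.22790; arctan(0.22790) ≈ 0.2241 rad, so α ≈ 0.4481 rad.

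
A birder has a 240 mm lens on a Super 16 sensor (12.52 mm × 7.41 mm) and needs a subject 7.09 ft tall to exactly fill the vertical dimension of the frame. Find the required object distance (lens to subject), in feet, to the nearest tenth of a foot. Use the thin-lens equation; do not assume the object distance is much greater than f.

230.4 ft

W: 7.09 ft × 304.8 mm/ft = 2161.03 mm.
Magnification m = h/W = dᵢ/dₒ; combined with 1/f = 1/dₒ + 1/dᵢ this gives dₒ = f·(1 + W/h).
dₒ = 240 mm × (1 + 2161.03/7.41) = 240 × 292.6372 ≈ 70232.937 mm = 70232.937/304.8 ft = 230.423 ft.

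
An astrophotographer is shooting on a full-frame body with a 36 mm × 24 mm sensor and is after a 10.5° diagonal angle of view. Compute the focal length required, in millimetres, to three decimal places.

Sensor diagonal = √(36² + 24²) = √1872.0000 ≈ 43.2666 mm.
From α = 2·arctan(d/2f) we get f = d / (2·tan(α/2)).
With d = 43.2666 mm and α/2 = 5.25°, tan(α/2) ≈ 0.09189, so f ≈ 43.2666 / 0.18377 ≈ 235.4336 mm.

235.434 mm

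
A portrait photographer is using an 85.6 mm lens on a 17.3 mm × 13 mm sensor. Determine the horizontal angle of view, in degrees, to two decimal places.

Angle of view α = 2·arctan(w/2f) with w = 17.3 mm and f = 85.6 mm.
w/2f = 0.10105; arctan(0.10105) ≈ 5.7702°, so α ≈ 11.5405°.

11.54°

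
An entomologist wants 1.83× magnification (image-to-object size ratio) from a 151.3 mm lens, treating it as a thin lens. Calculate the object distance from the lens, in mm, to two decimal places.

233.98 mm

With m = dᵢ/dₒ and 1/f = 1/dₒ + 1/dᵢ, substituting dᵢ = m·dₒ gives 1/f = (1 + 1/m)/dₒ, hence dₒ = f·(1 + 1/m).
dₒ = 151.3 × (1 + 1/1.83) = 151.3 × 1.54645 ≈ 233.978 mm.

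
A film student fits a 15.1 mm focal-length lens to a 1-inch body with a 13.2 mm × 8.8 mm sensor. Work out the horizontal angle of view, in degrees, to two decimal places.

Angle of view α = 2·arctan(w/2f) with w = 13.2 mm and f = 15.1 mm.
w/2f = 0.43709; arctan(0.43709) ≈ 23.6095°, so α ≈ 47.2189°.

47.22°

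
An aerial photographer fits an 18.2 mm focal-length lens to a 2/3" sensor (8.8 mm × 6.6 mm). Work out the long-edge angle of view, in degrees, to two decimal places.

Angle of view α = 2·arctan(w/2f) with w = 8.8 mm and f = 18.2 mm.
w/2f = 0.24176; arctan(0.24176) ≈ 13.5909°, so α ≈ 27.1819°.

27.18°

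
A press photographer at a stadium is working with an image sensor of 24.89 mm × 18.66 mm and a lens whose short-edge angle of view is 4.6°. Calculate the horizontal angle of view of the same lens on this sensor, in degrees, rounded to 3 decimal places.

From the short-edge AOV: f = 18.66 / (2·tan(2.3°)) = 18.66 / 0.08033 ≈ 232.2967 mm.
Horizontal AOV = 2·arctan(24.89 / (2 × 232.2967)) = 2·arctan(0.05357) ≈ 6.1332°.

6.133°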